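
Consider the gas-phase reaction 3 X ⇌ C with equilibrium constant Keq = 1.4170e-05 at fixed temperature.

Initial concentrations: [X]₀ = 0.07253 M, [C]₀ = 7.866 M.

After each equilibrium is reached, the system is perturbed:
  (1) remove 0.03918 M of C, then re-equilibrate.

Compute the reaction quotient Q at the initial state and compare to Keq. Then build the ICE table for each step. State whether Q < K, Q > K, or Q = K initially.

Q₀ = 2.0616e+04; Q > K (proceeds reverse)

Q₀ = 2.0616e+04 vs Keq = 1.4170e-05 ⇒ Q>K, reverse
Step 1:
                   X          C
  Initial    0.07253      7.866
  Change       23.07      -7.69
  Equil        23.14     0.1757
  solve Keq expr → x = -7.69; check Q = 1.4170e-05
Then remove 0.03918 M of C.
Step 2:
                   X          C
  Initial      23.14     0.1365
  Change     -0.1101    0.03669
  Equil        23.03     0.1732
  solve Keq expr → x = 0.03669; check Q = 1.4170e-05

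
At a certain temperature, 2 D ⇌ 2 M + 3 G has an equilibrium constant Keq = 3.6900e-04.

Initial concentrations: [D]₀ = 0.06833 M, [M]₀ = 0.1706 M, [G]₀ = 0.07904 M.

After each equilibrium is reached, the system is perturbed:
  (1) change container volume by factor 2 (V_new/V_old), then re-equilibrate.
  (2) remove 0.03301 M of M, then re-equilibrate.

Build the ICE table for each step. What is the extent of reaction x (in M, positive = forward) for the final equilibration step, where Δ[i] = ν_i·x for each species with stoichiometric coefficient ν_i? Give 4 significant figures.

Q₀ = 0.003078 vs Keq = 3.6900e-04 ⇒ Q>K, reverse
Step 1:
                    D           M           G
  I           0.06833      0.1706     0.07904
  C           0.01942    -0.01942    -0.02913
  E           0.08775      0.1512     0.04991
  solve Keq expr → x = -0.00971; check Q = 3.6900e-04
Then change container volume by factor 2 (V_new/V_old).
Step 2:
                    D           M           G
  I           0.04388     0.07559     0.02495
  C         -0.009497    0.009497     0.01425
  E           0.03438     0.08509      0.0392
  solve Keq expr → x = 0.004749; check Q = 3.6900e-04
Then remove 0.03301 M of M.
Step 3:
                    D           M           G
  I           0.03438     0.05208      0.0392
  C         -0.004795    0.004795    0.007192
  E           0.02958     0.05687     0.04639
  solve Keq expr → x = 0.002397; check Q = 3.6900e-04

x = 0.002397 M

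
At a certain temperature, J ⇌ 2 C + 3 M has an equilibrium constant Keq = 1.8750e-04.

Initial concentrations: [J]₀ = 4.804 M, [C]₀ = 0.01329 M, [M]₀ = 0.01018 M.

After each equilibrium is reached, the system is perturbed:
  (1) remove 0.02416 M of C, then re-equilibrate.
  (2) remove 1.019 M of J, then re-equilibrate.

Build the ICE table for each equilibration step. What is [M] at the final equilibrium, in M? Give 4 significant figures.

[M]_eq = 0.2854 M

Q₀ = 3.8787e-11 vs Keq = 1.8750e-04 ⇒ Q<K, forward
Step 1:
                   J          C          M
  I            4.804    0.01329    0.01018
  C         -0.09138     0.1828     0.2742
  E            4.713     0.1961     0.2843
  solve Keq expr → x = 0.09138; check Q = 1.8750e-04
Then remove 0.02416 M of C.
Step 2:
                   J          C          M
  I            4.713     0.1719     0.2843
  C        -0.004897   0.009795    0.01469
  E            4.708     0.1817      0.299
  solve Keq expr → x = 0.004897; check Q = 1.8750e-04
Then remove 1.019 M of J.
Step 3:
                   J          C          M
  I            3.689     0.1817      0.299
  C         0.004546  -0.009091   -0.01364
  E            3.693     0.1726     0.2854
  solve Keq expr → x = -0.004546; check Q = 1.8750e-04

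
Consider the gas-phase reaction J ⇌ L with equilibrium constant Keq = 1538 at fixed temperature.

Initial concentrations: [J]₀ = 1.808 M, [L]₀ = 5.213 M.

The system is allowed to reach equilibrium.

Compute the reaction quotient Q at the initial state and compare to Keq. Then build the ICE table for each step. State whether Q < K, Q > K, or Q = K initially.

Q₀ = 2.883 vs Keq = 1538 ⇒ Q<K, forward
Step 1:
                    J           L
  Initial       1.808       5.213
  Change       -1.803       1.803
  Equil      0.004562       7.016
  solve Keq expr → x = 1.803; check Q = 1538

Q₀ = 2.883; Q < K (proceeds forward)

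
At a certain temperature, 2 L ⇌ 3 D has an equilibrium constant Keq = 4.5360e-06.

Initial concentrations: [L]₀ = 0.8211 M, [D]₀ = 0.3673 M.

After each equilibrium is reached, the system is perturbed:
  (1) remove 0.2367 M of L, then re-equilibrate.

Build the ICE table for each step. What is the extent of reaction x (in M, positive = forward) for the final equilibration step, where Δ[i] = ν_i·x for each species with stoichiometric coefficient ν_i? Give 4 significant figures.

Q₀ = 0.0735 vs Keq = 4.5360e-06 ⇒ Q>K, reverse
Step 1:
                   L          D
  Initial     0.8211     0.3673
  Change      0.2334    -0.3501
  Equil        1.055    0.01715
  solve Keq expr → x = -0.1167; check Q = 4.5360e-06
Then remove 0.2367 M of L.
Step 2:
                   L          D
  Initial     0.8178    0.01715
  Change    0.001768  -0.002653
  Equil       0.8196     0.0145
  solve Keq expr → x = -8.8417e-04; check Q = 4.5360e-06

x = -8.8417e-04 M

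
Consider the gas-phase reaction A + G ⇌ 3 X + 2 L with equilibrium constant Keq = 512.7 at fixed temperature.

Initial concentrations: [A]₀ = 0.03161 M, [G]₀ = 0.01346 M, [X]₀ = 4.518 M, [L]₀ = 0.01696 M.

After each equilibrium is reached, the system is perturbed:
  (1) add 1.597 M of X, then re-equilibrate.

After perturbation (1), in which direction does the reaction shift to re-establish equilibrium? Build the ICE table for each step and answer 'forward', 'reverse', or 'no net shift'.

Q₀ = 62.35 vs Keq = 512.7 ⇒ Q<K, forward
Step 1:
                  A         G         X         L
  Initial   0.03161   0.01346     4.518   0.01696
  Change  -0.006707 -0.006707   0.02012   0.01341
  Equil      0.0249  0.006753     4.538   0.03037
  solve Keq expr → x = 0.006707; check Q = 512.7
Then add 1.597 M of X.
Step 2:
                  A         G         X         L
  Initial    0.0249  0.006753     6.135   0.03037
  Change    0.00293   0.00293 -0.008789  -0.00586
  Equil     0.02783  0.009683     6.126   0.02451
  solve Keq expr → x = -0.00293; check Q = 512.7

Direction: reverse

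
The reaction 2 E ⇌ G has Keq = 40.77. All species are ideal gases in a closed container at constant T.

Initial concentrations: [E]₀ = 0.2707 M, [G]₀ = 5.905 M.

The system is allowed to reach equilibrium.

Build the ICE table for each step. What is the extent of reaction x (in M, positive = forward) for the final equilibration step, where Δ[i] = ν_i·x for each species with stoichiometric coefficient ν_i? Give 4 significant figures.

x = -0.05406 M

Q₀ = 80.58 vs Keq = 40.77 ⇒ Q>K, reverse
Step 1:
                  E         G
  I          0.2707     5.905
  C          0.1081  -0.05406
  E          0.3788     5.851
  solve Keq expr → x = -0.05406; check Q = 40.77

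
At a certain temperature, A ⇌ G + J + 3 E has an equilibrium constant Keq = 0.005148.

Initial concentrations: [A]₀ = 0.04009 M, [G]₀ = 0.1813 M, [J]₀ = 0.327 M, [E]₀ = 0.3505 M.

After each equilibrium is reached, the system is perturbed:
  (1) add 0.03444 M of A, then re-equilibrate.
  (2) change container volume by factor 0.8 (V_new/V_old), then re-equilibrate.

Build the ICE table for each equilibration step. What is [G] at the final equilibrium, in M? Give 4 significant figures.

[G]_eq = 0.162 M

Q₀ = 0.06368 vs Keq = 0.005148 ⇒ Q>K, reverse
Step 1:
                   A          G          J          E
  init       0.04009     0.1813      0.327     0.3505
  Δ          0.04297   -0.04297   -0.04297    -0.1289
  eq         0.08306     0.1383      0.284     0.2216
  solve Keq expr → x = -0.04297; check Q = 0.005148
Then add 0.03444 M of A.
Step 2:
                   A          G          J          E
  init        0.1175     0.1383      0.284     0.2216
  Δ        -0.005944   0.005944   0.005944    0.01783
  eq          0.1116     0.1443       0.29     0.2394
  solve Keq expr → x = 0.005944; check Q = 0.005148
Then change container volume by factor 0.8 (V_new/V_old).
Step 3:
                   A          G          J          E
  init        0.1394     0.1803     0.3625     0.2993
  Δ          0.01835   -0.01835   -0.01835   -0.05504
  eq          0.1578      0.162     0.3441     0.2442
  solve Keq expr → x = -0.01835; check Q = 0.005148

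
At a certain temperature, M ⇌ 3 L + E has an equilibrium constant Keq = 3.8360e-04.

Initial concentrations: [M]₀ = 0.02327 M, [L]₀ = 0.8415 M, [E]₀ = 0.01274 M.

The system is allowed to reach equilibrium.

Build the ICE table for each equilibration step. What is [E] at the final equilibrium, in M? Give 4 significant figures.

Q₀ = 0.3262 vs Keq = 3.8360e-04 ⇒ Q>K, reverse
Step 1:
                    M           L           E
  I           0.02327      0.8415     0.01274
  C           0.01271    -0.03814    -0.01271
  E           0.03598      0.8034  2.6623e-05
  solve Keq expr → x = -0.01271; check Q = 3.8360e-04

[E]_eq = 2.6623e-05 M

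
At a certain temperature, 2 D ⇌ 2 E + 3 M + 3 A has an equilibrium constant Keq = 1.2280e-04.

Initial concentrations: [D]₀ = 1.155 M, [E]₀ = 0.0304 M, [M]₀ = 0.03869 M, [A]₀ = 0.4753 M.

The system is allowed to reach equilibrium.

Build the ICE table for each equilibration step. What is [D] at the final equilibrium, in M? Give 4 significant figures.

Q₀ = 4.3081e-09 vs Keq = 1.2280e-04 ⇒ Q<K, forward
Step 1:
                  D         E         M         A
  init        1.155    0.0304   0.03869    0.4753
  Δ         -0.1367    0.1367    0.2051    0.2051
  eq          1.018    0.1671    0.2437    0.6804
  solve Keq expr → x = 0.06835; check Q = 1.2280e-04

[D]_eq = 1.018 M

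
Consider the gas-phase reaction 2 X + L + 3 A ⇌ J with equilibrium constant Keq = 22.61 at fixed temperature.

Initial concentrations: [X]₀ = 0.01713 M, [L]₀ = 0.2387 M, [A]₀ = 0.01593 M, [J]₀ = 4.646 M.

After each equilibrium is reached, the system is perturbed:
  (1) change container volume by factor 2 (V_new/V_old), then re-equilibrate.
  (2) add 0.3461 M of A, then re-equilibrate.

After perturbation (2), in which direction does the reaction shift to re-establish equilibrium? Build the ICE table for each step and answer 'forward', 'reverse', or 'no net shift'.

Q₀ = 1.6408e+10 vs Keq = 22.61 ⇒ Q>K, reverse
Step 1:
                  X         L         A         J
  I         0.01713    0.2387   0.01593     4.646
  C          0.6219     0.311    0.9329    -0.311
  E           0.639    0.5497    0.9488     4.335
  solve Keq expr → x = -0.311; check Q = 22.61
Then change container volume by factor 2 (V_new/V_old).
Step 2:
                  X         L         A         J
  I          0.3195    0.2748    0.4744     2.168
  C          0.2626    0.1313    0.3938   -0.1313
  E          0.5821    0.4061    0.8682     2.036
  solve Keq expr → x = -0.1313; check Q = 22.61
Then add 0.3461 M of A.
Step 3:
                  X         L         A         J
  I          0.5821    0.4061     1.214     2.036
  C         -0.1078  -0.05388   -0.1616   0.05388
  E          0.4743    0.3522     1.053      2.09
  solve Keq expr → x = 0.05388; check Q = 22.61

Direction: forward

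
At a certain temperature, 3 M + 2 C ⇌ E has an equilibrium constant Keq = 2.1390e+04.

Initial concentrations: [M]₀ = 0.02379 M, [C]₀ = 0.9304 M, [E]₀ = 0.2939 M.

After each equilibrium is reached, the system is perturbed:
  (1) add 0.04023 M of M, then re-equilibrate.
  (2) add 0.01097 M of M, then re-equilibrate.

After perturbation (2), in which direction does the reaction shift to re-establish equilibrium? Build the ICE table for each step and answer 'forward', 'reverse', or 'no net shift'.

Direction: forward

Q₀ = 2.5216e+04 vs Keq = 2.1390e+04 ⇒ Q>K, reverse
Step 1:
                  M         C         E
  init      0.02379    0.9304    0.2939
  Δ        0.001313 8.7544e-04 -4.3772e-04
  eq         0.0251    0.9313    0.2935
  solve Keq expr → x = -4.3772e-04; check Q = 2.1390e+04
Then add 0.04023 M of M.
Step 2:
                  M         C         E
  init      0.06533    0.9313    0.2935
  Δ        -0.03937  -0.02625   0.01312
  eq        0.02596     0.905    0.3066
  solve Keq expr → x = 0.01312; check Q = 2.1390e+04
Then add 0.01097 M of M.
Step 3:
                  M         C         E
  init      0.03693     0.905    0.3066
  Δ        -0.01073 -0.007154  0.003577
  eq         0.0262    0.8979    0.3102
  solve Keq expr → x = 0.003577; check Q = 2.1390e+04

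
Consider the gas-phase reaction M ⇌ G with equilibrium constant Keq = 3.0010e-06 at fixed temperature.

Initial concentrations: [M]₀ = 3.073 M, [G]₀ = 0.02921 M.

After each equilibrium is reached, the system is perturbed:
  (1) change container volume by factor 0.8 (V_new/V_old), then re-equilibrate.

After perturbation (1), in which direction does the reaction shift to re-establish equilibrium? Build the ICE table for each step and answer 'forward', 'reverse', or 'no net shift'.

Direction: no net shift

Q₀ = 0.009505 vs Keq = 3.0010e-06 ⇒ Q>K, reverse
Step 1:
                  M         G
  init        3.073   0.02921
  Δ          0.0292   -0.0292
  eq          3.102 9.3097e-06
  solve Keq expr → x = -0.0292; check Q = 3.0010e-06
Then change container volume by factor 0.8 (V_new/V_old).
Step 2:
                  M         G
  init        3.878 1.1637e-05
  Δ               0         0
  eq          3.878 1.1637e-05
  solve Keq expr → x = 0; check Q = 3.0010e-06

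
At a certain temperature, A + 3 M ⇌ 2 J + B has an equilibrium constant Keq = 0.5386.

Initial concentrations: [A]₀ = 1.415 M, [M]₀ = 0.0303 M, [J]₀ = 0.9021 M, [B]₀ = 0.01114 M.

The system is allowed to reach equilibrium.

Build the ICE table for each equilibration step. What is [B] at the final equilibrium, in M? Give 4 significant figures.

[B]_eq = 2.4753e-04 M

Q₀ = 230.3 vs Keq = 0.5386 ⇒ Q>K, reverse
Step 1:
                  A         M         J         B
  Initial     1.415    0.0303    0.9021   0.01114
  Change    0.01089   0.03268  -0.02178  -0.01089
  Equil       1.426   0.06298    0.8803 2.4753e-04
  solve Keq expr → x = -0.01089; check Q = 0.5386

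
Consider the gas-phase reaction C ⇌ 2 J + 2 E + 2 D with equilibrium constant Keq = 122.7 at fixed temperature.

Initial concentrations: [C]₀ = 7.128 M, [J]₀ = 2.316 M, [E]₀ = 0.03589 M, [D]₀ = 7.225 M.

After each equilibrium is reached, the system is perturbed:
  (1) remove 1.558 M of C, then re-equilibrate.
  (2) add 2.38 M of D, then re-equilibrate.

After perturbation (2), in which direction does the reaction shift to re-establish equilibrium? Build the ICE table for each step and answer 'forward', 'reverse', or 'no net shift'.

Direction: reverse

Q₀ = 0.0506 vs Keq = 122.7 ⇒ Q<K, forward
Step 1:
                  C         J         E         D
  I           7.128     2.316   0.03589     7.225
  C         -0.5033     1.007     1.007     1.007
  E           6.625     3.323     1.042     8.232
  solve Keq expr → x = 0.5033; check Q = 122.7
Then remove 1.558 M of C.
Step 2:
                  C         J         E         D
  I           5.067     3.323     1.042     8.232
  C         0.04529  -0.09058  -0.09058  -0.09058
  E           5.112     3.232    0.9519     8.141
  solve Keq expr → x = -0.04529; check Q = 122.7
Then add 2.38 M of D.
Step 3:
                  C         J         E         D
  I           5.112     3.232    0.9519     10.52
  C         0.07959   -0.1592   -0.1592   -0.1592
  E           5.192     3.073    0.7927     10.36
  solve Keq expr → x = -0.07959; check Q = 122.7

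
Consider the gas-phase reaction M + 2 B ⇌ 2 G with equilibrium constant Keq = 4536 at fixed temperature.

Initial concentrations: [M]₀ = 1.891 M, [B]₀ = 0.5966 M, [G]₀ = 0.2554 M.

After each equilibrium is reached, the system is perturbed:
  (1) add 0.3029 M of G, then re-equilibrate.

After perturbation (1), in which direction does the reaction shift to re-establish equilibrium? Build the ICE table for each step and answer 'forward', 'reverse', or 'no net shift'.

Direction: reverse

Q₀ = 0.09691 vs Keq = 4536 ⇒ Q<K, forward
Step 1:
                  M         B         G
  init        1.891    0.5966    0.2554
  Δ         -0.2934   -0.5867    0.5867
  eq          1.598  0.009892    0.8421
  solve Keq expr → x = 0.2934; check Q = 4536
Then add 0.3029 M of G.
Step 2:
                  M         B         G
  init        1.598  0.009892     1.145
  Δ        0.001755   0.00351  -0.00351
  eq          1.599    0.0134     1.141
  solve Keq expr → x = -0.001755; check Q = 4536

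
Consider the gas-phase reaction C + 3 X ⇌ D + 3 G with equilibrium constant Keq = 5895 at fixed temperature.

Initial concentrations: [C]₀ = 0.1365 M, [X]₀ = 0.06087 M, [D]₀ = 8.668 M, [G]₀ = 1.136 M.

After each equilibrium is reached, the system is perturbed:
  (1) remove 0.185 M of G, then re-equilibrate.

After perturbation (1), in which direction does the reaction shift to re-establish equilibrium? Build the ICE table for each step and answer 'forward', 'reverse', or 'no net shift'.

Direction: forward

Q₀ = 4.1277e+05 vs Keq = 5895 ⇒ Q>K, reverse
Step 1:
                  C         X         D         G
  init       0.1365   0.06087     8.668     1.136
  Δ         0.04621    0.1386  -0.04621   -0.1386
  eq         0.1827    0.1995     8.622    0.9974
  solve Keq expr → x = -0.04621; check Q = 5895
Then remove 0.185 M of G.
Step 2:
                  C         X         D         G
  init       0.1827    0.1995     8.622    0.8124
  Δ        -0.00943  -0.02829   0.00943   0.02829
  eq         0.1733    0.1712     8.631    0.8406
  solve Keq expr → x = 0.00943; check Q = 5895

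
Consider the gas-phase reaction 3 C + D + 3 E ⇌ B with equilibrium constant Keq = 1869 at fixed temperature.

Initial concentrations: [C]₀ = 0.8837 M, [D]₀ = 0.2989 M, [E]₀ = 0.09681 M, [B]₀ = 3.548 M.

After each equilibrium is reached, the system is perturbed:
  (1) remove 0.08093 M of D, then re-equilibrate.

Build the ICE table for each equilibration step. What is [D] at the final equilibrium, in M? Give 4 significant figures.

[D]_eq = 0.2518 M

Q₀ = 1.8958e+04 vs Keq = 1869 ⇒ Q>K, reverse
Step 1:
                    C           D           E           B
  Initial      0.8837      0.2989     0.09681       3.548
  Change      0.08753     0.02918     0.08753    -0.02918
  Equil        0.9712      0.3281      0.1843       3.519
  solve Keq expr → x = -0.02918; check Q = 1869
Then remove 0.08093 M of D.
Step 2:
                    C           D           E           B
  Initial      0.9712      0.2471      0.1843       3.519
  Change      0.01404    0.004678     0.01404   -0.004678
  Equil        0.9853      0.2518      0.1984       3.514
  solve Keq expr → x = -0.004678; check Q = 1869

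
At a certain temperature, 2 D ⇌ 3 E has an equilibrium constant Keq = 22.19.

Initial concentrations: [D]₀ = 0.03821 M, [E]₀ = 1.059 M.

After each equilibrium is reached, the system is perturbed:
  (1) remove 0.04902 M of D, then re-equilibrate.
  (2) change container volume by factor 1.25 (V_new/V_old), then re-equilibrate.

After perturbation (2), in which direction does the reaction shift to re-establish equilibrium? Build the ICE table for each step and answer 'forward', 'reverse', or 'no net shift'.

Q₀ = 813.5 vs Keq = 22.19 ⇒ Q>K, reverse
Step 1:
                  D         E
  Initial   0.03821     1.059
  Change     0.1316   -0.1974
  Equil      0.1698    0.8616
  solve Keq expr → x = -0.06579; check Q = 22.19
Then remove 0.04902 M of D.
Step 2:
                  D         E
  Initial    0.1208    0.8616
  Change    0.03412  -0.05118
  Equil      0.1549    0.8105
  solve Keq expr → x = -0.01706; check Q = 22.19
Then change container volume by factor 1.25 (V_new/V_old).
Step 3:
                  D         E
  Initial    0.1239    0.6484
  Change  -0.009434   0.01415
  Equil      0.1145    0.6625
  solve Keq expr → x = 0.004717; check Q = 22.19

Direction: forward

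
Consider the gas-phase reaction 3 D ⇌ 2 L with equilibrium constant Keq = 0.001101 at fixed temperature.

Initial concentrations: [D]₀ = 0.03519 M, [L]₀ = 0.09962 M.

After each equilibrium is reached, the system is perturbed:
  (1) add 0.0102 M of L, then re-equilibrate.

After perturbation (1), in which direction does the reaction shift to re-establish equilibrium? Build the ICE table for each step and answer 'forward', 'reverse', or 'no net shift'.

Direction: reverse

Q₀ = 227.7 vs Keq = 0.001101 ⇒ Q>K, reverse
Step 1:
                    D           L
  I           0.03519     0.09962
  C            0.1456    -0.09707
  E            0.1808    0.002551
  solve Keq expr → x = -0.04853; check Q = 0.001101
Then add 0.0102 M of L.
Step 2:
                    D           L
  I            0.1808     0.01275
  C           0.01482    -0.00988
  E            0.1956    0.002871
  solve Keq expr → x = -0.00494; check Q = 0.001101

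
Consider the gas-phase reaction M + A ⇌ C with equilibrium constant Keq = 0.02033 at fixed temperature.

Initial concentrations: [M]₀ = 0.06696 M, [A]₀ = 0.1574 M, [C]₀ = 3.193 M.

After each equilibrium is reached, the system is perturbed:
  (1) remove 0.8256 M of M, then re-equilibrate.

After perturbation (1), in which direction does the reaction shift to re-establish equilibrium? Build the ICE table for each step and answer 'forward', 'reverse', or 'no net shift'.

Direction: reverse

Q₀ = 303 vs Keq = 0.02033 ⇒ Q>K, reverse
Step 1:
                  M         A         C
  init      0.06696    0.1574     3.193
  Δ           2.997     2.997    -2.997
  eq          3.064     3.154    0.1964
  solve Keq expr → x = -2.997; check Q = 0.02033
Then remove 0.8256 M of M.
Step 2:
                  M         A         C
  init        2.238     3.154    0.1964
  Δ         0.04767   0.04767  -0.04767
  eq          2.286     3.202    0.1488
  solve Keq expr → x = -0.04767; check Q = 0.02033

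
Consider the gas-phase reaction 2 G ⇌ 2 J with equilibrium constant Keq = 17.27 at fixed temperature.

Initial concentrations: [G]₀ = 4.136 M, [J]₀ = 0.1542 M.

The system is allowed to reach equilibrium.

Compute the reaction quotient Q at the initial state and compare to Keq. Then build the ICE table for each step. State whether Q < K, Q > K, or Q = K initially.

Q₀ = 0.00139; Q < K (proceeds forward)

Q₀ = 0.00139 vs Keq = 17.27 ⇒ Q<K, forward
Step 1:
                  G         J
  I           4.136    0.1542
  C          -3.304     3.304
  E          0.8321     3.458
  solve Keq expr → x = 1.652; check Q = 17.27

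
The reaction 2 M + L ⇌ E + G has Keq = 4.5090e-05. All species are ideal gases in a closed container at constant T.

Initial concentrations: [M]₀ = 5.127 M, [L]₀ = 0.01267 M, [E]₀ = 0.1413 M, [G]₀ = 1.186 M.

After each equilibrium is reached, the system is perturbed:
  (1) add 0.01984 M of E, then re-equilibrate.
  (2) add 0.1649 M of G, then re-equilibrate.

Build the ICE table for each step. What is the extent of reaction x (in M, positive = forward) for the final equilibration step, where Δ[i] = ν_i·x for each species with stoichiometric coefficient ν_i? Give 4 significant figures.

x = -3.1368e-05 M

Q₀ = 0.5032 vs Keq = 4.5090e-05 ⇒ Q>K, reverse
Step 1:
                  M         L         E         G
  Initial     5.127   0.01267    0.1413     1.186
  Change     0.2822    0.1411   -0.1411   -0.1411
  Equil       5.409    0.1538 1.9416e-04     1.045
  solve Keq expr → x = -0.1411; check Q = 4.5090e-05
Then add 0.01984 M of E.
Step 2:
                  M         L         E         G
  Initial     5.409    0.1538   0.02003     1.045
  Change    0.03961   0.01981  -0.01981  -0.01981
  Equil       5.449    0.1736 2.2669e-04     1.025
  solve Keq expr → x = -0.01981; check Q = 4.5090e-05
Then add 0.1649 M of G.
Step 3:
                  M         L         E         G
  Initial     5.449    0.1736 2.2669e-04      1.19
  Change  6.2737e-05 3.1368e-05 -3.1368e-05 -3.1368e-05
  Equil       5.449    0.1736 1.9532e-04      1.19
  solve Keq expr → x = -3.1368e-05; check Q = 4.5090e-05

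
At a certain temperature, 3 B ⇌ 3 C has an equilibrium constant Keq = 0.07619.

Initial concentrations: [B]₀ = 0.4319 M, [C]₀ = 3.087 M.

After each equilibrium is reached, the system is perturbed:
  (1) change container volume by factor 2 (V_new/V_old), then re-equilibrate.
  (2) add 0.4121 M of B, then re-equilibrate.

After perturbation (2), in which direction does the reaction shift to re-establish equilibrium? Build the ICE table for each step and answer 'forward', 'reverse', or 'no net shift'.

Q₀ = 365.1 vs Keq = 0.07619 ⇒ Q>K, reverse
Step 1:
                   B          C
  init        0.4319      3.087
  Δ            2.039     -2.039
  eq           2.471      1.048
  solve Keq expr → x = -0.6798; check Q = 0.07619
Then change container volume by factor 2 (V_new/V_old).
Step 2:
                   B          C
  init         1.236     0.5238
  Δ                0          0
  eq           1.236     0.5238
  solve Keq expr → x = 0; check Q = 0.07619
Then add 0.4121 M of B.
Step 3:
                   B          C
  init         1.648     0.5238
  Δ          -0.1227     0.1227
  eq           1.525     0.6465
  solve Keq expr → x = 0.0409; check Q = 0.07619

Direction: forward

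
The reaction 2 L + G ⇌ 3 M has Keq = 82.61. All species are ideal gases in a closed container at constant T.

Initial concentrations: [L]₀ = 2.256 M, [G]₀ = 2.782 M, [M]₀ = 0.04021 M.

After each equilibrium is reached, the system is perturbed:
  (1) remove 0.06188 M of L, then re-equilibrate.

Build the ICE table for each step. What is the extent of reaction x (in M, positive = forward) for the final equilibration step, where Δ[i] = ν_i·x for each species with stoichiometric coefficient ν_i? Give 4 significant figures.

x = -0.02283 M

Q₀ = 4.5916e-06 vs Keq = 82.61 ⇒ Q<K, forward
Step 1:
                  L         G         M
  init        2.256     2.782   0.04021
  Δ          -1.868   -0.9341     2.802
  eq         0.3879     1.848     2.842
  solve Keq expr → x = 0.9341; check Q = 82.61
Then remove 0.06188 M of L.
Step 2:
                  L         G         M
  init        0.326     1.848     2.842
  Δ         0.04566   0.02283  -0.06849
  eq         0.3716     1.871     2.774
  solve Keq expr → x = -0.02283; check Q = 82.61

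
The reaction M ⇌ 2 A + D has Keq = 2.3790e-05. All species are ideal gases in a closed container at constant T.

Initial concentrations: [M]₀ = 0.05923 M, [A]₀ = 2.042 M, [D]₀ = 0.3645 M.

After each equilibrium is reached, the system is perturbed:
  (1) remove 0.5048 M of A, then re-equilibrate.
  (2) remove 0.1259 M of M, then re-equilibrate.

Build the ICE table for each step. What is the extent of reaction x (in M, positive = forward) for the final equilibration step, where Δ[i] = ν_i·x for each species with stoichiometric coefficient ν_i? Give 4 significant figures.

x = -4.5847e-06 M

Q₀ = 25.66 vs Keq = 2.3790e-05 ⇒ Q>K, reverse
Step 1:
                   M          A          D
  init       0.05923      2.042     0.3645
  Δ           0.3645     -0.729    -0.3645
  eq          0.4237      1.313 5.8471e-06
  solve Keq expr → x = -0.3645; check Q = 2.3790e-05
Then remove 0.5048 M of A.
Step 2:
                   M          A          D
  init        0.4237     0.8082 5.8471e-06
  Δ       -9.5840e-06 1.9168e-05 9.5840e-06
  eq          0.4237     0.8082 1.5431e-05
  solve Keq expr → x = 9.5840e-06; check Q = 2.3790e-05
Then remove 0.1259 M of M.
Step 3:
                   M          A          D
  init        0.2978     0.8082 1.5431e-05
  Δ       4.5847e-06 -9.1694e-06 -4.5847e-06
  eq          0.2978     0.8082 1.0846e-05
  solve Keq expr → x = -4.5847e-06; check Q = 2.3790e-05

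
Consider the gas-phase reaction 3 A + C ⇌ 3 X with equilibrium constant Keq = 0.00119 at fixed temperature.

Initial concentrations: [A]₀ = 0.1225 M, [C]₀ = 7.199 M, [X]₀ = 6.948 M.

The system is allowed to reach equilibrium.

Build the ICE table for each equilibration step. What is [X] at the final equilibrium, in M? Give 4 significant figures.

[X]_eq = 1.28 M

Q₀ = 2.5345e+04 vs Keq = 0.00119 ⇒ Q>K, reverse
Step 1:
                  A         C         X
  Initial    0.1225     7.199     6.948
  Change      5.668     1.889    -5.668
  Equil        5.79     9.088      1.28
  solve Keq expr → x = -1.889; check Q = 0.00119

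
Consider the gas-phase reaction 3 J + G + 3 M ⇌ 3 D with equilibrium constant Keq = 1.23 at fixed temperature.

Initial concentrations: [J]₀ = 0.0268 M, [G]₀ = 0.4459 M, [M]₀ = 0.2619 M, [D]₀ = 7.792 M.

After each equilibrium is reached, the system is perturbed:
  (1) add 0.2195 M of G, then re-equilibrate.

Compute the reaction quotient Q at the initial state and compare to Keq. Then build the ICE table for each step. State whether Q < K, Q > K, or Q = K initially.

Q₀ = 3.0683e+09; Q > K (proceeds reverse)

Q₀ = 3.0683e+09 vs Keq = 1.23 ⇒ Q>K, reverse
Step 1:
                  J         G         M         D
  I          0.0268    0.4459    0.2619     7.792
  C           2.109     0.703     2.109    -2.109
  E           2.136     1.149     2.371     5.683
  solve Keq expr → x = -0.703; check Q = 1.23
Then add 0.2195 M of G.
Step 2:
                  J         G         M         D
  I           2.136     1.368     2.371     5.683
  C        -0.05037  -0.01679  -0.05037   0.05037
  E           2.086     1.352     2.321     5.733
  solve Keq expr → x = 0.01679; check Q = 1.23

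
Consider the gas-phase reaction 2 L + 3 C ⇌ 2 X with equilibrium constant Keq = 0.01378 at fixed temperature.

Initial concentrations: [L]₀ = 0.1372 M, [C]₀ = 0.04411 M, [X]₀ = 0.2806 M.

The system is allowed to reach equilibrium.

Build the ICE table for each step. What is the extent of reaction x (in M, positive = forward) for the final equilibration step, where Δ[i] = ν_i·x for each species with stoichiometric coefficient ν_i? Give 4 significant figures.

x = -0.1333 M

Q₀ = 4.8737e+04 vs Keq = 0.01378 ⇒ Q>K, reverse
Step 1:
                    L           C           X
  I            0.1372     0.04411      0.2806
  C            0.2666      0.3999     -0.2666
  E            0.4038       0.444     0.01402
  solve Keq expr → x = -0.1333; check Q = 0.01378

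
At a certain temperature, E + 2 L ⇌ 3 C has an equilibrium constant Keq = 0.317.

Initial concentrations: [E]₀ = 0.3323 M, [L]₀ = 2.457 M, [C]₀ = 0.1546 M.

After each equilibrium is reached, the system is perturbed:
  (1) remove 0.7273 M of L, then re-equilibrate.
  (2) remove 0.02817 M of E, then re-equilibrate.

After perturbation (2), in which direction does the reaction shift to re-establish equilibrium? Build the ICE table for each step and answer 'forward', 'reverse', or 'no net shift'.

Direction: reverse

Q₀ = 0.001842 vs Keq = 0.317 ⇒ Q<K, forward
Step 1:
                  E         L         C
  I          0.3323     2.457    0.1546
  C         -0.1589   -0.3178    0.4767
  E          0.1734     2.139    0.6313
  solve Keq expr → x = 0.1589; check Q = 0.317
Then remove 0.7273 M of L.
Step 2:
                  E         L         C
  I          0.1734     1.412    0.6313
  C         0.03519   0.07037   -0.1056
  E          0.2086     1.482    0.5257
  solve Keq expr → x = -0.03519; check Q = 0.317
Then remove 0.02817 M of E.
Step 3:
                  E         L         C
  I          0.1804     1.482    0.5257
  C        0.005679   0.01136  -0.01704
  E          0.1861     1.494    0.5087
  solve Keq expr → x = -0.005679; check Q = 0.317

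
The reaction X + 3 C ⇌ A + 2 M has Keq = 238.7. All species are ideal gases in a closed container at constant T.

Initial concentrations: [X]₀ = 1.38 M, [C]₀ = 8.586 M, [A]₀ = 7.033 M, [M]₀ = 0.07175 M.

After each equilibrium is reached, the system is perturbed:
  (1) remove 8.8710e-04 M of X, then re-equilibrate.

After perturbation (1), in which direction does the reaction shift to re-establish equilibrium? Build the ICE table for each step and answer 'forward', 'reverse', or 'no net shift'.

Direction: reverse

Q₀ = 4.1451e-05 vs Keq = 238.7 ⇒ Q<K, forward
Step 1:
                    X           C           A           M
  init           1.38       8.586       7.033     0.07175
  Δ            -1.377       -4.13       1.377       2.754
  eq          0.00318       4.456        8.41       2.825
  solve Keq expr → x = 1.377; check Q = 238.7
Then remove 8.8710e-04 M of X.
Step 2:
                    X           C           A           M
  init       0.002293       4.456        8.41       2.825
  Δ        8.7720e-04    0.002632 -8.7720e-04   -0.001754
  eq          0.00317       4.458       8.409       2.824
  solve Keq expr → x = -8.7720e-04; check Q = 238.7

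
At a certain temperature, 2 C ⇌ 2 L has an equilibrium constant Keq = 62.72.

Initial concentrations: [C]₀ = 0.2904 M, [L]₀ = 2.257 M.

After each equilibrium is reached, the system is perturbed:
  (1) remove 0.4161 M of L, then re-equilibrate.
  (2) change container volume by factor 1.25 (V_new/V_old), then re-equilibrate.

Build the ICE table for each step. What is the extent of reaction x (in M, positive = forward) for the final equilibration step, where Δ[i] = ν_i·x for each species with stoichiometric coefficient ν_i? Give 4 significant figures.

x = 0 M

Q₀ = 60.4 vs Keq = 62.72 ⇒ Q<K, forward
Step 1:
                  C         L
  Initial    0.2904     2.257
  Change  -0.004804  0.004804
  Equil      0.2856     2.262
  solve Keq expr → x = 0.002402; check Q = 62.72
Then remove 0.4161 M of L.
Step 2:
                  C         L
  Initial    0.2856     1.846
  Change   -0.04665   0.04665
  Equil      0.2389     1.892
  solve Keq expr → x = 0.02333; check Q = 62.72
Then change container volume by factor 1.25 (V_new/V_old).
Step 3:
                  C         L
  Initial    0.1912     1.514
  Change          0         0
  Equil      0.1912     1.514
  solve Keq expr → x = 0; check Q = 62.72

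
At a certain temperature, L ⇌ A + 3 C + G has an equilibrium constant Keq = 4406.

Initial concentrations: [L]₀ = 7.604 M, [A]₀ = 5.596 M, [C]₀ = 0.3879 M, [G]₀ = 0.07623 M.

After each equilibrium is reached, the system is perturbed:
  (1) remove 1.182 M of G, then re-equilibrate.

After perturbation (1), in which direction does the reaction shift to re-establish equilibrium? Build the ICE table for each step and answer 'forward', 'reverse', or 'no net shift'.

Q₀ = 0.003274 vs Keq = 4406 ⇒ Q<K, forward
Step 1:
                    L           A           C           G
  I             7.604       5.596      0.3879     0.07623
  C            -2.953       2.953        8.86       2.953
  E             4.651       8.549       9.248        3.03
  solve Keq expr → x = 2.953; check Q = 4406
Then remove 1.182 M of G.
Step 2:
                    L           A           C           G
  I             4.651       8.549       9.248       1.848
  C            -0.279       0.279       0.837       0.279
  E             4.372       8.828       10.09       2.127
  solve Keq expr → x = 0.279; check Q = 4406

Direction: forward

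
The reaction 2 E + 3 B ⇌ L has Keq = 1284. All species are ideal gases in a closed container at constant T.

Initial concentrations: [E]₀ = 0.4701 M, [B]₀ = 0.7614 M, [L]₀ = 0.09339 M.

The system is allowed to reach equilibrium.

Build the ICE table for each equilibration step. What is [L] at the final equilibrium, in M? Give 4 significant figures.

Q₀ = 0.9574 vs Keq = 1284 ⇒ Q<K, forward
Step 1:
                  E         B         L
  I          0.4701    0.7614   0.09339
  C         -0.3475   -0.5213    0.1738
  E          0.1226    0.2401    0.2671
  solve Keq expr → x = 0.1738; check Q = 1284

[L]_eq = 0.2671 M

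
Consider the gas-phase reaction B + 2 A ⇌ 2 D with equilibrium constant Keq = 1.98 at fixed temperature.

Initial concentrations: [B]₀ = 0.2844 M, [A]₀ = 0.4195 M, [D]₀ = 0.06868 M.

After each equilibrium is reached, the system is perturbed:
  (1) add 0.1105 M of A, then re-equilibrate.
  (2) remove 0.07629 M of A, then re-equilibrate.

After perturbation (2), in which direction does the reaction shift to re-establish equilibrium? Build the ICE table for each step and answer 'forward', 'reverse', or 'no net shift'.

Direction: reverse

Q₀ = 0.09425 vs Keq = 1.98 ⇒ Q<K, forward
Step 1:
                  B         A         D
  init       0.2844    0.4195   0.06868
  Δ        -0.06291   -0.1258    0.1258
  eq         0.2215    0.2937    0.1945
  solve Keq expr → x = 0.06291; check Q = 1.98
Then add 0.1105 M of A.
Step 2:
                  B         A         D
  init       0.2215    0.4042    0.1945
  Δ        -0.01884  -0.03768   0.03768
  eq         0.2027    0.3665    0.2322
  solve Keq expr → x = 0.01884; check Q = 1.98
Then remove 0.07629 M of A.
Step 3:
                  B         A         D
  init       0.2027    0.2902    0.2322
  Δ         0.01288   0.02575  -0.02575
  eq         0.2155     0.316    0.2064
  solve Keq expr → x = -0.01288; check Q = 1.98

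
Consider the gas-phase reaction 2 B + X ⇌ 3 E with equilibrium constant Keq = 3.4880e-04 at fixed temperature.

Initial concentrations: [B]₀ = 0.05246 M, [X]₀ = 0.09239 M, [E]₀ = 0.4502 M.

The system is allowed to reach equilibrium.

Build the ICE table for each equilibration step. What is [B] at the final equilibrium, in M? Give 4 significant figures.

Q₀ = 358.9 vs Keq = 3.4880e-04 ⇒ Q>K, reverse
Step 1:
                   B          X          E
  I          0.05246    0.09239     0.4502
  C           0.2861      0.143    -0.4291
  E           0.3385     0.2354    0.02111
  solve Keq expr → x = -0.143; check Q = 3.4880e-04

[B]_eq = 0.3385 M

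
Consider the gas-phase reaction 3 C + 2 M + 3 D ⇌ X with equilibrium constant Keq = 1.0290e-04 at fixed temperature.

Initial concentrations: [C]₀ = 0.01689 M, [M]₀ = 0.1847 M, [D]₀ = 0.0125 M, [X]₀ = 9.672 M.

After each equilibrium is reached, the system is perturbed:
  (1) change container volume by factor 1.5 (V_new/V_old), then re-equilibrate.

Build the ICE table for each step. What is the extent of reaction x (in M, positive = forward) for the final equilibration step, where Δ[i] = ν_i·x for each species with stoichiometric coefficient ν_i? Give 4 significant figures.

x = -0.415 M

Q₀ = 3.0128e+13 vs Keq = 1.0290e-04 ⇒ Q>K, reverse
Step 1:
                  C         M         D         X
  init      0.01689    0.1847    0.0125     9.672
  Δ           4.456     2.971     4.456    -1.485
  eq          4.473     3.156     4.469     8.187
  solve Keq expr → x = -1.485; check Q = 1.0290e-04
Then change container volume by factor 1.5 (V_new/V_old).
Step 2:
                  C         M         D         X
  init        2.982     2.104     2.979     5.458
  Δ           1.245      0.83     1.245    -0.415
  eq          4.227     2.934     4.224     5.043
  solve Keq expr → x = -0.415; check Q = 1.0290e-04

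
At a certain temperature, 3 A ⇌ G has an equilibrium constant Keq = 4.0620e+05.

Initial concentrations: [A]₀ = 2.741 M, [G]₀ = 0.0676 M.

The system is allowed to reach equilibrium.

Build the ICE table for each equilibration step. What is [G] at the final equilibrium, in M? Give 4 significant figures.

Q₀ = 0.003283 vs Keq = 4.0620e+05 ⇒ Q<K, forward
Step 1:
                  A         G
  Initial     2.741    0.0676
  Change     -2.728    0.9092
  Equil      0.0134    0.9768
  solve Keq expr → x = 0.9092; check Q = 4.0620e+05

[G]_eq = 0.9768 M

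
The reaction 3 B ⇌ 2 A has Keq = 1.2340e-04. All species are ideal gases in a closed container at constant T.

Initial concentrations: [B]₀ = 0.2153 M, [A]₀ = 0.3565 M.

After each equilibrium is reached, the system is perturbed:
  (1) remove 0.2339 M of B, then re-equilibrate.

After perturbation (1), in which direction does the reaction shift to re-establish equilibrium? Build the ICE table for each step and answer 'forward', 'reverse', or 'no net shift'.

Direction: reverse

Q₀ = 12.73 vs Keq = 1.2340e-04 ⇒ Q>K, reverse
Step 1:
                  B         A
  init       0.2153    0.3565
  Δ          0.5242   -0.3494
  eq         0.7395  0.007064
  solve Keq expr → x = -0.1747; check Q = 1.2340e-04
Then remove 0.2339 M of B.
Step 2:
                  B         A
  init       0.5056  0.007064
  Δ        0.004525 -0.003017
  eq         0.5101  0.004047
  solve Keq expr → x = -0.001508; check Q = 1.2340e-04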